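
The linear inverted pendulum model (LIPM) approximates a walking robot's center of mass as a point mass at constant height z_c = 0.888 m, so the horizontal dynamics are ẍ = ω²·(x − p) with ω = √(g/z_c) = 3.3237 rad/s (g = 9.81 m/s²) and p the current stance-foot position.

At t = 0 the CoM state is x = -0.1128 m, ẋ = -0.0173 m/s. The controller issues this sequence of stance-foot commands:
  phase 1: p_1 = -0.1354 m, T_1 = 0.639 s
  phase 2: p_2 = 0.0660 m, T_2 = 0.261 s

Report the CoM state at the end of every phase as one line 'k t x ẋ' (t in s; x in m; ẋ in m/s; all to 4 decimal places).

phase 1: p=-0.1354, T=0.639, ωT=2.123844, cosh=4.241399, sinh=4.121828; start (x,ẋ)=(-0.112800, -0.017300) → end (x,ẋ)=(-0.060999, 0.236237)
phase 2: p=0.0660, T=0.261, ωT=0.867486, cosh=1.400462, sinh=0.980455; start (x,ẋ)=(-0.060999, 0.236237) → end (x,ẋ)=(-0.042169, -0.083014)

1 0.6390 -0.0610 0.2362
2 0.9000 -0.0422 -0.0830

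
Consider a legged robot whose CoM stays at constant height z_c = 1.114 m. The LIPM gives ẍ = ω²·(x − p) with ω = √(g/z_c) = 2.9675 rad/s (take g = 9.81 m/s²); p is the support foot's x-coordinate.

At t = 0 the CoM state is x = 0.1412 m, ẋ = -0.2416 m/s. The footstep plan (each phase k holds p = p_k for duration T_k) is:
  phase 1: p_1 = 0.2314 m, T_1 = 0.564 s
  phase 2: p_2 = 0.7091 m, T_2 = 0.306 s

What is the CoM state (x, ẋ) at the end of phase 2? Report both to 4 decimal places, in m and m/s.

x = -1.1142, ẋ = -4.8368

phase 1: p=0.2314, T=0.564, ωT=1.673670, cosh=2.759628, sinh=2.572071; start (x,ẋ)=(0.141200, -0.241600) → end (x,ẋ)=(-0.226924, -1.355189)
phase 2: p=0.7091, T=0.306, ωT=0.908055, cosh=1.441402, sinh=1.038094; start (x,ẋ)=(-0.226924, -1.355189) → end (x,ẋ)=(-1.114161, -4.836835)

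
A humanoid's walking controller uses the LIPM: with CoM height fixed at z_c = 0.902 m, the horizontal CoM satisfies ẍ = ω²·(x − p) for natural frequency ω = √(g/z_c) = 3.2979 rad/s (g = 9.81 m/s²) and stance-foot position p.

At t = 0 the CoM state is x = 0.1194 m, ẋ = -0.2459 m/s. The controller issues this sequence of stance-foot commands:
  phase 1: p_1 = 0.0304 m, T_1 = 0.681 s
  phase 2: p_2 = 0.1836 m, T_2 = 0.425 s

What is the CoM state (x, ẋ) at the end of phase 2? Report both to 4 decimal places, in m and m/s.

phase 1: p=0.0304, T=0.681, ωT=2.245870, cosh=4.777233, sinh=4.671398; start (x,ẋ)=(0.119400, -0.245900) → end (x,ẋ)=(0.107262, 0.196395)
phase 2: p=0.1836, T=0.425, ωT=1.401607, cosh=2.153962, sinh=1.907762; start (x,ẋ)=(0.107262, 0.196395) → end (x,ẋ)=(0.132781, -0.057260)

x = 0.1328, ẋ = -0.0573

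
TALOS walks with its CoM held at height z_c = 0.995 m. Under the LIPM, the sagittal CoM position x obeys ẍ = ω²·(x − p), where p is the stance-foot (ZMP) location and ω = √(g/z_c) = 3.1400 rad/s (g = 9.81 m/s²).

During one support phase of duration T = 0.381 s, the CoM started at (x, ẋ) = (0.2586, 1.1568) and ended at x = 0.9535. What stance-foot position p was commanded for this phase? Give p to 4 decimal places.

ωT = 3.1400·0.381 = 1.196340; cosh(ωT) = 1.805143, sinh(ωT) = 1.502844
x(T) = p + (x₀−p)·cosh(ωT) + (ẋ₀/ω)·sinh(ωT) ⇒ p·(1 − cosh) = x(T) − x₀·cosh − (ẋ₀/ω)·sinh
numerator   = 0.9535 − (0.2586)·1.805143 − (1.1568/3.1400)·1.502844 = -0.066969
denominator = 1 − 1.805143 = -0.805143
p = -0.066969 / -0.805143 = 0.0832

p = 0.0832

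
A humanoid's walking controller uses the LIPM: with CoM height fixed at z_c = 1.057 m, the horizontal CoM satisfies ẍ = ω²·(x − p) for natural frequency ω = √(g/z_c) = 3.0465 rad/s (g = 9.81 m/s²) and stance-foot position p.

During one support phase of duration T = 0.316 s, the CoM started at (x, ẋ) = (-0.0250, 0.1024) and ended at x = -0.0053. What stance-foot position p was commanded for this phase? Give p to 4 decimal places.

ωT = 3.0465·0.316 = 0.962694; cosh(ωT) = 1.500302, sinh(ωT) = 1.118440
x(T) = p + (x₀−p)·cosh(ωT) + (ẋ₀/ω)·sinh(ωT) ⇒ p·(1 − cosh) = x(T) − x₀·cosh − (ẋ₀/ω)·sinh
numerator   = -0.0053 − (-0.0250)·1.500302 − (0.1024/3.0465)·1.118440 = -0.005386
denominator = 1 − 1.500302 = -0.500302
p = -0.005386 / -0.500302 = 0.0108

p = 0.0108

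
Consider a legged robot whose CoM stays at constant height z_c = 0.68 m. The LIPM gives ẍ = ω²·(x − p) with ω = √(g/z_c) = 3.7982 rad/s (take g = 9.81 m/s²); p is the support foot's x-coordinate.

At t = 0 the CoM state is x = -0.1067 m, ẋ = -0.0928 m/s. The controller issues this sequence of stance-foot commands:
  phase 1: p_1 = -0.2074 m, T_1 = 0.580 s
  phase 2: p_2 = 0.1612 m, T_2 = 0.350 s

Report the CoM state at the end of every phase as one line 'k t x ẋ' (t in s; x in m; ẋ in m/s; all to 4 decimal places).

phase 1: p=-0.2074, T=0.580, ωT=2.202956, cosh=4.581104, sinh=4.470627; start (x,ẋ)=(-0.106700, -0.092800) → end (x,ẋ)=(0.144688, 1.284794)
phase 2: p=0.1612, T=0.350, ωT=1.329370, cosh=2.021653, sinh=1.757009; start (x,ẋ)=(0.144688, 1.284794) → end (x,ẋ)=(0.722151, 2.487214)

1 0.5800 0.1447 1.2848
2 0.9300 0.7222 2.4872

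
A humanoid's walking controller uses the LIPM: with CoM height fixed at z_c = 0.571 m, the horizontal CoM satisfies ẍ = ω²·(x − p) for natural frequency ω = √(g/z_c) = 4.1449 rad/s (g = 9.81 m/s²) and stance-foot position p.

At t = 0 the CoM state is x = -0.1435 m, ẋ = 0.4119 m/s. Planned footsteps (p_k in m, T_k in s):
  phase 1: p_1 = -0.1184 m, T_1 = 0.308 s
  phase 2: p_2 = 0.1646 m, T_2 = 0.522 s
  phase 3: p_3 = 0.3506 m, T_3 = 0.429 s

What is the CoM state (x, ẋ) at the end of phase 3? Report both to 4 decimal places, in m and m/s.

phase 1: p=-0.1184, T=0.308, ωT=1.276629, cosh=1.931756, sinh=1.652780; start (x,ẋ)=(-0.143500, 0.411900) → end (x,ẋ)=(-0.002642, 0.623740)
phase 2: p=0.1646, T=0.522, ωT=2.163638, cosh=4.408823, sinh=4.293916; start (x,ẋ)=(-0.002642, 0.623740) → end (x,ẋ)=(0.073425, -0.226586)
phase 3: p=0.3506, T=0.429, ωT=1.778162, cosh=3.043958, sinh=2.875010; start (x,ẋ)=(0.073425, -0.226586) → end (x,ẋ)=(-0.650274, -3.992707)

x = -0.6503, ẋ = -3.9927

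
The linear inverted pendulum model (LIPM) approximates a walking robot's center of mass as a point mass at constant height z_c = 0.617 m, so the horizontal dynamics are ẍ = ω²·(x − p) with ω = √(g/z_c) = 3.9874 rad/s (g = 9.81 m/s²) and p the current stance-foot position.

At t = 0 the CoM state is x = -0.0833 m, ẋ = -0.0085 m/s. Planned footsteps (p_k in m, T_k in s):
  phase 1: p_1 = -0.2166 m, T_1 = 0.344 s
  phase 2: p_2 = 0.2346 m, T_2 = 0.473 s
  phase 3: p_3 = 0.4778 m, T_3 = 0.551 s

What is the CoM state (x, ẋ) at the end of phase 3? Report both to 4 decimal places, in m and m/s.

phase 1: p=-0.2166, T=0.344, ωT=1.371666, cosh=2.097797, sinh=1.844113; start (x,ẋ)=(-0.083300, -0.008500) → end (x,ẋ)=(0.059105, 0.962353)
phase 2: p=0.2346, T=0.473, ωT=1.886040, cosh=3.372440, sinh=3.220769; start (x,ẋ)=(0.059105, 0.962353) → end (x,ẋ)=(0.420082, 0.991687)
phase 3: p=0.4778, T=0.551, ωT=2.197057, cosh=4.554813, sinh=4.443683; start (x,ẋ)=(0.420082, 0.991687) → end (x,ẋ)=(1.320072, 3.494258)

x = 1.3201, ẋ = 3.4943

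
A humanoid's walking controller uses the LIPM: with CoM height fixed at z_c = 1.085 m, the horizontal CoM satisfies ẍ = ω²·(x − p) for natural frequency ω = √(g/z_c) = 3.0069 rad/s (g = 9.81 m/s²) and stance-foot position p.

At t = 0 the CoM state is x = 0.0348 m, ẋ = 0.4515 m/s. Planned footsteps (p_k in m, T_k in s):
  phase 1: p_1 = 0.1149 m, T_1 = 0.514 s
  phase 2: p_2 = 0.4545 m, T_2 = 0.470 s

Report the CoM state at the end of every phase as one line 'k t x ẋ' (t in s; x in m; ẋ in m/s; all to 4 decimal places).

1 0.5140 0.2547 0.5678
2 0.9840 0.3846 0.0742

phase 1: p=0.1149, T=0.514, ωT=1.545547, cosh=2.451865, sinh=2.238670; start (x,ẋ)=(0.034800, 0.451500) → end (x,ẋ)=(0.254652, 0.567827)
phase 2: p=0.4545, T=0.470, ωT=1.413243, cosh=2.176306, sinh=1.932954; start (x,ẋ)=(0.254652, 0.567827) → end (x,ẋ)=(0.384592, 0.074212)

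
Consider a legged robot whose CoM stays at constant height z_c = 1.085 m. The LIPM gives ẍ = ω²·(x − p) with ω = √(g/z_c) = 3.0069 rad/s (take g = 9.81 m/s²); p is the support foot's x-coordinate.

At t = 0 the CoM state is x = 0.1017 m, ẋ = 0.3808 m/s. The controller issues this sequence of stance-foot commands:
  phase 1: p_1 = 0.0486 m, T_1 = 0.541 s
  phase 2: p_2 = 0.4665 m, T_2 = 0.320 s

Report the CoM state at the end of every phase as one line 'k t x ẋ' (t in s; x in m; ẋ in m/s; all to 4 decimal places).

1 0.5410 0.4986 1.3965
2 0.8610 1.0337 2.2021

phase 1: p=0.0486, T=0.541, ωT=1.626733, cosh=2.641899, sinh=2.445328; start (x,ẋ)=(0.101700, 0.380800) → end (x,ẋ)=(0.498566, 1.396472)
phase 2: p=0.4665, T=0.320, ωT=0.962208, cosh=1.499759, sinh=1.117711; start (x,ẋ)=(0.498566, 1.396472) → end (x,ẋ)=(1.033681, 2.202141)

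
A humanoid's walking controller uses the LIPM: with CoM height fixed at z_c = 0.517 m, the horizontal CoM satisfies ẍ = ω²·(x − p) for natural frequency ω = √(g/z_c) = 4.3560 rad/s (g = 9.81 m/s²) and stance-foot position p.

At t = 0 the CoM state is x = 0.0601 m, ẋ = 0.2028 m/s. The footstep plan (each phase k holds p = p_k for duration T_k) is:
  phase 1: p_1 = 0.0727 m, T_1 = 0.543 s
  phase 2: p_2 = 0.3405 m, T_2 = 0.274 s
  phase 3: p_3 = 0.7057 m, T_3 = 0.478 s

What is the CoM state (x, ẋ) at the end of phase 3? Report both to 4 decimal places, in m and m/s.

phase 1: p=0.0727, T=0.543, ωT=2.365308, cosh=5.370619, sinh=5.276699; start (x,ẋ)=(0.060100, 0.202800) → end (x,ẋ)=(0.250695, 0.799547)
phase 2: p=0.3405, T=0.274, ωT=1.193544, cosh=1.800948, sinh=1.497803; start (x,ẋ)=(0.250695, 0.799547) → end (x,ẋ)=(0.453688, 0.854014)
phase 3: p=0.7057, T=0.478, ωT=2.082168, cosh=4.073251, sinh=3.948591; start (x,ẋ)=(0.453688, 0.854014) → end (x,ẋ)=(0.453332, -0.856009)

x = 0.4533, ẋ = -0.8560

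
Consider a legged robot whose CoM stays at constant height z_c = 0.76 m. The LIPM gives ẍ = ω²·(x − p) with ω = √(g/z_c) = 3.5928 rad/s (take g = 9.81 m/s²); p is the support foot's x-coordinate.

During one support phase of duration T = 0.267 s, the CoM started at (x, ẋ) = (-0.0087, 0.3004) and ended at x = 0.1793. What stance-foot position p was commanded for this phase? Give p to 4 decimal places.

p = -0.1999

ωT = 3.5928·0.267 = 0.959278; cosh(ωT) = 1.496490, sinh(ωT) = 1.113320
x(T) = p + (x₀−p)·cosh(ωT) + (ẋ₀/ω)·sinh(ωT) ⇒ p·(1 − cosh) = x(T) − x₀·cosh − (ẋ₀/ω)·sinh
numerator   = 0.1793 − (-0.0087)·1.496490 − (0.3004/3.5928)·1.113320 = 0.099233
denominator = 1 − 1.496490 = -0.496490
p = 0.099233 / -0.496490 = -0.1999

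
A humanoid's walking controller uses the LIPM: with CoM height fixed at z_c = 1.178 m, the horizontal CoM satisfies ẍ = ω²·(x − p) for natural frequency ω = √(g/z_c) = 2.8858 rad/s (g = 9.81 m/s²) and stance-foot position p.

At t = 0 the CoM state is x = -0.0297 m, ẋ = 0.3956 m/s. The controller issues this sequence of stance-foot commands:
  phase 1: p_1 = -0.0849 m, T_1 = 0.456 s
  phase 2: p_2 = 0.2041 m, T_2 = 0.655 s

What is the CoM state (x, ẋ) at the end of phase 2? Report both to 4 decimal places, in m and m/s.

phase 1: p=-0.0849, T=0.456, ωT=1.315925, cosh=1.998212, sinh=1.729986; start (x,ẋ)=(-0.029700, 0.395600) → end (x,ẋ)=(0.262556, 1.066073)
phase 2: p=0.2041, T=0.655, ωT=1.890199, cosh=3.385864, sinh=3.234822; start (x,ẋ)=(0.262556, 1.066073) → end (x,ẋ)=(1.597034, 4.155270)

x = 1.5970, ẋ = 4.1553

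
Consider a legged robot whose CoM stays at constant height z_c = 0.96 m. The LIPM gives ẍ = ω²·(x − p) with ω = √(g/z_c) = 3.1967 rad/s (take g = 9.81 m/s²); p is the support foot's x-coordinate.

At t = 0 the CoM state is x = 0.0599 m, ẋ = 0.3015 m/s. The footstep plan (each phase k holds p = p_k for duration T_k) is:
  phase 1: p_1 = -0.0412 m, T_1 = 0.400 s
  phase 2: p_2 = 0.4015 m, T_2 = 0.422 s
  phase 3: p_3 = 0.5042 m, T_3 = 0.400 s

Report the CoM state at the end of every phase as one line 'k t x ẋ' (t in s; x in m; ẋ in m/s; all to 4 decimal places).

1 0.4000 0.3107 1.1189
2 0.8220 0.8438 1.7794
3 1.2220 2.0835 5.2418

phase 1: p=-0.0412, T=0.400, ωT=1.278680, cosh=1.935150, sinh=1.656745; start (x,ẋ)=(0.059900, 0.301500) → end (x,ẋ)=(0.310701, 1.118885)
phase 2: p=0.4015, T=0.422, ωT=1.349007, cosh=2.056548, sinh=1.797050; start (x,ẋ)=(0.310701, 1.118885) → end (x,ẋ)=(0.843758, 1.779436)
phase 3: p=0.5042, T=0.400, ωT=1.278680, cosh=1.935150, sinh=1.656745; start (x,ẋ)=(0.843758, 1.779436) → end (x,ẋ)=(2.083520, 5.241817)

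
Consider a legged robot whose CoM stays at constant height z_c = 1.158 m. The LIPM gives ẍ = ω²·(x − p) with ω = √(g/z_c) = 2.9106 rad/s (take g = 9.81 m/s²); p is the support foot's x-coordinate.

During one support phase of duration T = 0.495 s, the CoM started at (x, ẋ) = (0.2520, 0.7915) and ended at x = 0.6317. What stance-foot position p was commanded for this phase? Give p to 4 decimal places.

ωT = 2.9106·0.495 = 1.440747; cosh(ωT) = 2.230300, sinh(ωT) = 1.993550
x(T) = p + (x₀−p)·cosh(ωT) + (ẋ₀/ω)·sinh(ωT) ⇒ p·(1 − cosh) = x(T) − x₀·cosh − (ẋ₀/ω)·sinh
numerator   = 0.6317 − (0.2520)·2.230300 − (0.7915/2.9106)·1.993550 = -0.472456
denominator = 1 − 2.230300 = -1.230300
p = -0.472456 / -1.230300 = 0.3840

p = 0.3840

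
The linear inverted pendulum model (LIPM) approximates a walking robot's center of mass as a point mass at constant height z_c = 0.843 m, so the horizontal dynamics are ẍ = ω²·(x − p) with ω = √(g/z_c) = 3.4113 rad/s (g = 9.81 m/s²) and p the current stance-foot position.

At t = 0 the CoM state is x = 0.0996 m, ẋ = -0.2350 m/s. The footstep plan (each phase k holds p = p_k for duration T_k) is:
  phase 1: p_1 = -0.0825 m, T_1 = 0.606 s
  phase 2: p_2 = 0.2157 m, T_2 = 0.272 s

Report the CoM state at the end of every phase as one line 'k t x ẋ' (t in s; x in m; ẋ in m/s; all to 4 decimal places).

phase 1: p=-0.0825, T=0.606, ωT=2.067248, cosh=4.014788, sinh=3.888254; start (x,ẋ)=(0.099600, -0.235000) → end (x,ẋ)=(0.380736, 1.471900)
phase 2: p=0.2157, T=0.272, ωT=0.927874, cosh=1.462260, sinh=1.066866; start (x,ẋ)=(0.380736, 1.471900) → end (x,ẋ)=(0.917354, 2.752932)

1 0.6060 0.3807 1.4719
2 0.8780 0.9174 2.7529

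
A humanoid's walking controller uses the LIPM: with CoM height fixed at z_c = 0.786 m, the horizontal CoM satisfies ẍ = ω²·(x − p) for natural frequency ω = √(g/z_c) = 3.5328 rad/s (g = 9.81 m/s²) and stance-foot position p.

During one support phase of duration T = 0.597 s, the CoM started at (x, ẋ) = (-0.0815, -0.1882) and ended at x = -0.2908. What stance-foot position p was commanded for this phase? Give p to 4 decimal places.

p = -0.0837

ωT = 3.5328·0.597 = 2.109082; cosh(ωT) = 4.181009, sinh(ωT) = 4.059660
x(T) = p + (x₀−p)·cosh(ωT) + (ẋ₀/ω)·sinh(ωT) ⇒ p·(1 − cosh) = x(T) − x₀·cosh − (ẋ₀/ω)·sinh
numerator   = -0.2908 − (-0.0815)·4.181009 − (-0.1882/3.5328)·4.059660 = 0.266219
denominator = 1 − 4.181009 = -3.181009
p = 0.266219 / -3.181009 = -0.0837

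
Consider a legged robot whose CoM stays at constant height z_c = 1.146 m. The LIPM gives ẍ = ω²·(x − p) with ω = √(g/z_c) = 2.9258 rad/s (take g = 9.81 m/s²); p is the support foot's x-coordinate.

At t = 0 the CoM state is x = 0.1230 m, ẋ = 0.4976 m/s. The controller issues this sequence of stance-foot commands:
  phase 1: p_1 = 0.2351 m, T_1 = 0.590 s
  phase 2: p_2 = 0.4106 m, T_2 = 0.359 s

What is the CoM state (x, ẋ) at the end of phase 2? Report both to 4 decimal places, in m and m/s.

x = 0.5859, ẋ = 0.7439

phase 1: p=0.2351, T=0.590, ωT=1.726222, cosh=2.898670, sinh=2.720714; start (x,ẋ)=(0.123000, 0.497600) → end (x,ẋ)=(0.372880, 0.550032)
phase 2: p=0.4106, T=0.359, ωT=1.050362, cosh=1.604249, sinh=1.254438; start (x,ẋ)=(0.372880, 0.550032) → end (x,ẋ)=(0.585913, 0.743946)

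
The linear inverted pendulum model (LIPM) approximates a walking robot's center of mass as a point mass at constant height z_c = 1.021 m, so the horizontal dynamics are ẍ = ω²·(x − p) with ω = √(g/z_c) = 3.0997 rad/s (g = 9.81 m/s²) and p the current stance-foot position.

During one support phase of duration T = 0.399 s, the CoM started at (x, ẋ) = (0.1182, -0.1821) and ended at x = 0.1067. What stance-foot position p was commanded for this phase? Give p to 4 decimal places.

ωT = 3.0997·0.399 = 1.236780; cosh(ωT) = 1.867411, sinh(ωT) = 1.577094
x(T) = p + (x₀−p)·cosh(ωT) + (ẋ₀/ω)·sinh(ωT) ⇒ p·(1 − cosh) = x(T) − x₀·cosh − (ẋ₀/ω)·sinh
numerator   = 0.1067 − (0.1182)·1.867411 − (-0.1821/3.0997)·1.577094 = -0.021378
denominator = 1 − 1.867411 = -0.867411
p = -0.021378 / -0.867411 = 0.0246

p = 0.0246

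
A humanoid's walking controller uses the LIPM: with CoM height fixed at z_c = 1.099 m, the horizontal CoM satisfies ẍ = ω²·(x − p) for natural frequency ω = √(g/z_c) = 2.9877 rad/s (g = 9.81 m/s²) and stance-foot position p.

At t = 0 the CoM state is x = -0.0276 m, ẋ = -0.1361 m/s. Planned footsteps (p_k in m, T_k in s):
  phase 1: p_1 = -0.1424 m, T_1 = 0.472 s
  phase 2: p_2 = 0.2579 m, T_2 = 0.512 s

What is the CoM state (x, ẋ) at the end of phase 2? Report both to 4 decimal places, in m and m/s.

phase 1: p=-0.1424, T=0.472, ωT=1.410194, cosh=2.170424, sinh=1.926328; start (x,ẋ)=(-0.027600, -0.136100) → end (x,ẋ)=(0.019014, 0.365313)
phase 2: p=0.2579, T=0.512, ωT=1.529702, cosh=2.416701, sinh=2.200101; start (x,ẋ)=(0.019014, 0.365313) → end (x,ẋ)=(-0.050405, -0.687405)

x = -0.0504, ẋ = -0.6874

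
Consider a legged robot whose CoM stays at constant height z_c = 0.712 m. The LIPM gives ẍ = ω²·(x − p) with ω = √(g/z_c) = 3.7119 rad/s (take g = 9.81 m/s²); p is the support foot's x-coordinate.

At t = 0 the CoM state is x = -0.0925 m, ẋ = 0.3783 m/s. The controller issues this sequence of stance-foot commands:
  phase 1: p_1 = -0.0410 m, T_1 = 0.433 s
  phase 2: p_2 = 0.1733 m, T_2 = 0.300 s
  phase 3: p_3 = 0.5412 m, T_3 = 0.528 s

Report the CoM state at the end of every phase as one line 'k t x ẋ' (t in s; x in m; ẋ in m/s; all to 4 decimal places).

phase 1: p=-0.0410, T=0.433, ωT=1.607253, cosh=2.594762, sinh=2.394324; start (x,ẋ)=(-0.092500, 0.378300) → end (x,ẋ)=(0.069388, 0.523893)
phase 2: p=0.1733, T=0.300, ωT=1.113570, cosh=1.686797, sinh=1.358413; start (x,ẋ)=(0.069388, 0.523893) → end (x,ẋ)=(0.189747, 0.359748)
phase 3: p=0.5412, T=0.528, ωT=1.959883, cosh=3.619686, sinh=3.478812; start (x,ẋ)=(0.189747, 0.359748) → end (x,ẋ)=(-0.393793, -3.236141)

1 0.4330 0.0694 0.5239
2 0.7330 0.1897 0.3597
3 1.2610 -0.3938 -3.2361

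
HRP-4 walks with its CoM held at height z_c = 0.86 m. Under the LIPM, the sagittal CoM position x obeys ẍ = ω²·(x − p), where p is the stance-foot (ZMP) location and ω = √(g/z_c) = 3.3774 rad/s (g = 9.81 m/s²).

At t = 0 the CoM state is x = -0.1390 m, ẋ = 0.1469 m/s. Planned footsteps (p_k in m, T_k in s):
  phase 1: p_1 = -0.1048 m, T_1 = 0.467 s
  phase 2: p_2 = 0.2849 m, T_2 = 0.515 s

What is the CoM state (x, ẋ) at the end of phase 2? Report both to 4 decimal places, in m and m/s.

x = -0.7320, ẋ = -3.1939

phase 1: p=-0.1048, T=0.467, ωT=1.577246, cosh=2.524073, sinh=2.317530; start (x,ẋ)=(-0.139000, 0.146900) → end (x,ẋ)=(-0.090322, 0.103095)
phase 2: p=0.2849, T=0.515, ωT=1.739361, cosh=2.934668, sinh=2.759036; start (x,ẋ)=(-0.090322, 0.103095) → end (x,ẋ)=(-0.732033, -3.193909)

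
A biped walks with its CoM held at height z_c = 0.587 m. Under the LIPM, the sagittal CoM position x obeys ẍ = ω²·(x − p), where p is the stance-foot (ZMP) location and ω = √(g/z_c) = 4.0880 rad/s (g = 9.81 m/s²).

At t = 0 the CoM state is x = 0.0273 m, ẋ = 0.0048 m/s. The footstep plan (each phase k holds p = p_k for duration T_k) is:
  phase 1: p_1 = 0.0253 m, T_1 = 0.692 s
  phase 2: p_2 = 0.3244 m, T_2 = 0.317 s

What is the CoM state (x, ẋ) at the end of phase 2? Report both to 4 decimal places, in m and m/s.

x = -0.1648, ẋ = -1.6655

phase 1: p=0.0253, T=0.692, ωT=2.828896, cosh=8.492921, sinh=8.433843; start (x,ẋ)=(0.027300, 0.004800) → end (x,ẋ)=(0.052189, 0.109721)
phase 2: p=0.3244, T=0.317, ωT=1.295896, cosh=1.963961, sinh=1.690308; start (x,ẋ)=(0.052189, 0.109721) → end (x,ẋ)=(-0.164845, -1.665487)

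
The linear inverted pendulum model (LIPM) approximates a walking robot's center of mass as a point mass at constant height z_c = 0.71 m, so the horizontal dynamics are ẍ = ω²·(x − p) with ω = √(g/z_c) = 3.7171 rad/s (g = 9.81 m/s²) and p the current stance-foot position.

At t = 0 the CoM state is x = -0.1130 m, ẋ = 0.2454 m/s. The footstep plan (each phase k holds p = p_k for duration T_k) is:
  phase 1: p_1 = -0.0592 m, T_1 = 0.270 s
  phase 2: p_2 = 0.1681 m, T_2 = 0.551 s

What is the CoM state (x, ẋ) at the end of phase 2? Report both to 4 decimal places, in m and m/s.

x = -0.6013, ẋ = -2.7300

phase 1: p=-0.0592, T=0.270, ωT=1.003617, cosh=1.547341, sinh=1.180790; start (x,ẋ)=(-0.113000, 0.245400) → end (x,ẋ)=(-0.064492, 0.143583)
phase 2: p=0.1681, T=0.551, ωT=2.048122, cosh=3.941152, sinh=3.812175; start (x,ẋ)=(-0.064492, 0.143583) → end (x,ẋ)=(-0.601325, -2.730002)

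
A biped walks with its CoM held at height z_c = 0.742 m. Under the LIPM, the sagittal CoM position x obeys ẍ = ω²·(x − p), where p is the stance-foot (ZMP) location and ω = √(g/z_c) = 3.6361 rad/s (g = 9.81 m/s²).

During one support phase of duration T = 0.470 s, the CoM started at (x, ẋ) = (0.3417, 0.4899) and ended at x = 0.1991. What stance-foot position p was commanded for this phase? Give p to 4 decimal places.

ωT = 3.6361·0.470 = 1.708967; cosh(ωT) = 2.852153, sinh(ωT) = 2.671100
x(T) = p + (x₀−p)·cosh(ωT) + (ẋ₀/ω)·sinh(ωT) ⇒ p·(1 − cosh) = x(T) − x₀·cosh − (ẋ₀/ω)·sinh
numerator   = 0.1991 − (0.3417)·2.852153 − (0.4899/3.6361)·2.671100 = -1.135364
denominator = 1 − 2.852153 = -1.852153
p = -1.135364 / -1.852153 = 0.6130

p = 0.6130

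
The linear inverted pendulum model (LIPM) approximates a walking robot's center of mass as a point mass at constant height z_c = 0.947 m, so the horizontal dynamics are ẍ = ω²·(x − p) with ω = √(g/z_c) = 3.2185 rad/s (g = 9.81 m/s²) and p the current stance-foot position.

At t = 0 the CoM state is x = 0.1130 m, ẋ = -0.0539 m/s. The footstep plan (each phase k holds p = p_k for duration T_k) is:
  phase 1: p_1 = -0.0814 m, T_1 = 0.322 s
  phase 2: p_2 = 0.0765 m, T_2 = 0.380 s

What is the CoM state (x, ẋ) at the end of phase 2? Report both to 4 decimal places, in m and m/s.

phase 1: p=-0.0814, T=0.322, ωT=1.036357, cosh=1.586837, sinh=1.232092; start (x,ẋ)=(0.113000, -0.053900) → end (x,ẋ)=(0.206447, 0.685360)
phase 2: p=0.0765, T=0.380, ωT=1.223030, cosh=1.845902, sinh=1.551565; start (x,ẋ)=(0.206447, 0.685360) → end (x,ẋ)=(0.646766, 1.914027)

x = 0.6468, ẋ = 1.9140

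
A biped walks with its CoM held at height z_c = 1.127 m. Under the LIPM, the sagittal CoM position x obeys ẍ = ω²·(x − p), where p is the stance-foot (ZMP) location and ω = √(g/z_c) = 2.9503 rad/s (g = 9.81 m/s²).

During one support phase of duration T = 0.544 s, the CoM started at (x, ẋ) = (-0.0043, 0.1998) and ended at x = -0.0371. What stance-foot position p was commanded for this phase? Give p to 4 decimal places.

ωT = 2.9503·0.544 = 1.604963; cosh(ωT) = 2.589287, sinh(ωT) = 2.388390
x(T) = p + (x₀−p)·cosh(ωT) + (ẋ₀/ω)·sinh(ωT) ⇒ p·(1 − cosh) = x(T) − x₀·cosh − (ẋ₀/ω)·sinh
numerator   = -0.0371 − (-0.0043)·2.589287 − (0.1998/2.9503)·2.388390 = -0.187712
denominator = 1 − 2.589287 = -1.589287
p = -0.187712 / -1.589287 = 0.1181

p = 0.1181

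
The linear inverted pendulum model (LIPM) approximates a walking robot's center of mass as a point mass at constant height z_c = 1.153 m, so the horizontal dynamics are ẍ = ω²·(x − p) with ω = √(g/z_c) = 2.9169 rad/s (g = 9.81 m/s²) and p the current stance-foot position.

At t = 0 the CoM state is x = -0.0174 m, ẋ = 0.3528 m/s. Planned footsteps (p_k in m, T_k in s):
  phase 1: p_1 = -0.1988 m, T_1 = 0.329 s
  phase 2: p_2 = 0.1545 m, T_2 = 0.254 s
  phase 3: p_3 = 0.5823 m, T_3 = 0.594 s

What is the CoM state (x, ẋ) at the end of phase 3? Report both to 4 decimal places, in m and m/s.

x = 1.9077, ẋ = 4.1679

phase 1: p=-0.1988, T=0.329, ωT=0.959660, cosh=1.496916, sinh=1.113893; start (x,ẋ)=(-0.017400, 0.352800) → end (x,ẋ)=(0.207466, 1.117501)
phase 2: p=0.1545, T=0.254, ωT=0.740893, cosh=1.287248, sinh=0.810559; start (x,ẋ)=(0.207466, 1.117501) → end (x,ẋ)=(0.533216, 1.563730)
phase 3: p=0.5823, T=0.594, ωT=1.732639, cosh=2.916187, sinh=2.739370; start (x,ẋ)=(0.533216, 1.563730) → end (x,ẋ)=(1.907720, 4.167928)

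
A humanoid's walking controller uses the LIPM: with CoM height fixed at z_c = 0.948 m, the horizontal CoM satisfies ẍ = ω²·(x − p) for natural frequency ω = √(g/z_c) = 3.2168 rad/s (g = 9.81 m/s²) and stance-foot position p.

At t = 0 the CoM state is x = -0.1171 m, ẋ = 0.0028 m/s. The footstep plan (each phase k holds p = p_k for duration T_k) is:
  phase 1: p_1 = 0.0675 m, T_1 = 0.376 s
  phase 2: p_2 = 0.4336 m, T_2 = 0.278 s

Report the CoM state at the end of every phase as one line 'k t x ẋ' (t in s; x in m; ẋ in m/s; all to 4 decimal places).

1 0.3760 -0.2681 -0.9015
2 0.6540 -0.8533 -3.5852

phase 1: p=0.0675, T=0.376, ωT=1.209517, cosh=1.825103, sinh=1.526762; start (x,ẋ)=(-0.117100, 0.002800) → end (x,ẋ)=(-0.268085, -0.901513)
phase 2: p=0.4336, T=0.278, ωT=0.894270, cosh=1.427228, sinh=1.018323; start (x,ẋ)=(-0.268085, -0.901513) → end (x,ẋ)=(-0.853251, -3.585203)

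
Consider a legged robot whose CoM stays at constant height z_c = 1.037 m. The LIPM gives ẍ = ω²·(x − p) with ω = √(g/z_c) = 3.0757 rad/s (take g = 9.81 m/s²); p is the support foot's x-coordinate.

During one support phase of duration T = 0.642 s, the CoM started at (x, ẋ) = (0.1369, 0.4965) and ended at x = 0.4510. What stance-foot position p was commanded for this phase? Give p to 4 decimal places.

p = 0.2328

ωT = 3.0757·0.642 = 1.974599; cosh(ωT) = 3.671275, sinh(ωT) = 3.532458
x(T) = p + (x₀−p)·cosh(ωT) + (ẋ₀/ω)·sinh(ωT) ⇒ p·(1 − cosh) = x(T) − x₀·cosh − (ẋ₀/ω)·sinh
numerator   = 0.4510 − (0.1369)·3.671275 − (0.4965/3.0757)·3.532458 = -0.621831
denominator = 1 − 3.671275 = -2.671275
p = -0.621831 / -2.671275 = 0.2328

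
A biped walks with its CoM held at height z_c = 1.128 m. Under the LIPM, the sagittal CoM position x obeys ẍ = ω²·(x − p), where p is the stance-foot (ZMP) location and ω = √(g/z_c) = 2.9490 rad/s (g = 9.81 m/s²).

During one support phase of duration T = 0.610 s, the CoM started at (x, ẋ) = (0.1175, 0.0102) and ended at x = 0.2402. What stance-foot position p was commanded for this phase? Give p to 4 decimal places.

ωT = 2.9490·0.610 = 1.798890; cosh(ωT) = 3.104209, sinh(ωT) = 2.938727
x(T) = p + (x₀−p)·cosh(ωT) + (ẋ₀/ω)·sinh(ωT) ⇒ p·(1 − cosh) = x(T) − x₀·cosh − (ẋ₀/ω)·sinh
numerator   = 0.2402 − (0.1175)·3.104209 − (0.0102/2.9490)·2.938727 = -0.134709
denominator = 1 − 3.104209 = -2.104209
p = -0.134709 / -2.104209 = 0.0640

p = 0.0640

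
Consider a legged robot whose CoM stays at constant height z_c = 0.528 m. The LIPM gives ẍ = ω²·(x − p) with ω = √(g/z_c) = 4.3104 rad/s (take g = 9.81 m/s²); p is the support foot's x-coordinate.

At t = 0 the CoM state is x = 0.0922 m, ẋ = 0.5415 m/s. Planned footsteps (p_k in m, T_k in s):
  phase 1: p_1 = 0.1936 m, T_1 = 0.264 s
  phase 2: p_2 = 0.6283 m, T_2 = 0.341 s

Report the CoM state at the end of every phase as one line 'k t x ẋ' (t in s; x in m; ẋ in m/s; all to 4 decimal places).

phase 1: p=0.1936, T=0.264, ωT=1.137946, cosh=1.720414, sinh=1.399937; start (x,ẋ)=(0.092200, 0.541500) → end (x,ẋ)=(0.195019, 0.319727)
phase 2: p=0.6283, T=0.341, ωT=1.469846, cosh=2.289264, sinh=2.059303; start (x,ẋ)=(0.195019, 0.319727) → end (x,ẋ)=(-0.210844, -3.114044)

1 0.2640 0.1950 0.3197
2 0.6050 -0.2108 -3.1140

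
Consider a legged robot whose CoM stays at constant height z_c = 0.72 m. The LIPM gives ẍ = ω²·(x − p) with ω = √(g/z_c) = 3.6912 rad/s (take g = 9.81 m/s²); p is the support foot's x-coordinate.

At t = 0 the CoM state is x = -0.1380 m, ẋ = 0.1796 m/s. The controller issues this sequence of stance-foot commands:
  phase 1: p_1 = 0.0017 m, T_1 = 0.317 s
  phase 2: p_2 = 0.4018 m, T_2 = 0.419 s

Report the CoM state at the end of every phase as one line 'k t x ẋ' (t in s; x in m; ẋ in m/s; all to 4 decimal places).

1 0.3170 -0.1742 -0.4336
2 0.7360 -1.2751 -5.8295

phase 1: p=0.0017, T=0.317, ωT=1.170110, cosh=1.766341, sinh=1.456008; start (x,ẋ)=(-0.138000, 0.179600) → end (x,ẋ)=(-0.174214, -0.433571)
phase 2: p=0.4018, T=0.419, ωT=1.546613, cosh=2.454253, sinh=2.241285; start (x,ẋ)=(-0.174214, -0.433571) → end (x,ẋ)=(-1.275147, -5.829475)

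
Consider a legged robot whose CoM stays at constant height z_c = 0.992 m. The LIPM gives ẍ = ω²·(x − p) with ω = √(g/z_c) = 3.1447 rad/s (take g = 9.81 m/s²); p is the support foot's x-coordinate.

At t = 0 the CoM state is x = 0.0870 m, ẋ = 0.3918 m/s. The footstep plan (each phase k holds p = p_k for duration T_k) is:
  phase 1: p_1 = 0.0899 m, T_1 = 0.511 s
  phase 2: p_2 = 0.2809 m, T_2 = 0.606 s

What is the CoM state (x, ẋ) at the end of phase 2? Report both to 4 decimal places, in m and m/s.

x = 1.6632, ẋ = 4.4481

phase 1: p=0.0899, T=0.511, ωT=1.606942, cosh=2.594017, sinh=2.393517; start (x,ẋ)=(0.087000, 0.391800) → end (x,ẋ)=(0.380587, 0.994508)
phase 2: p=0.2809, T=0.606, ωT=1.905688, cosh=3.436377, sinh=3.287657; start (x,ẋ)=(0.380587, 0.994508) → end (x,ẋ)=(1.663180, 4.448138)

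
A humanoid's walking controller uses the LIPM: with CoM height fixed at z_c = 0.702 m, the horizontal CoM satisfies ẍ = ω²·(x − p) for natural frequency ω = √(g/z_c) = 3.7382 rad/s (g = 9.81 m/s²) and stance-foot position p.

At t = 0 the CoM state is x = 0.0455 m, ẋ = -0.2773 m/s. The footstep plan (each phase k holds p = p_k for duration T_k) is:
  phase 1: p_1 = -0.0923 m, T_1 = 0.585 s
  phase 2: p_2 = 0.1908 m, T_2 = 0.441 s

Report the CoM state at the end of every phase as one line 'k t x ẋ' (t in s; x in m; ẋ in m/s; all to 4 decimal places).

1 0.5850 0.2029 1.0147
2 1.0260 0.9031 2.8490

phase 1: p=-0.0923, T=0.585, ωT=2.186847, cosh=4.509677, sinh=4.397407; start (x,ẋ)=(0.045500, -0.277300) → end (x,ẋ)=(0.202934, 1.014676)
phase 2: p=0.1908, T=0.441, ωT=1.648546, cosh=2.695872, sinh=2.503543; start (x,ẋ)=(0.202934, 1.014676) → end (x,ẋ)=(0.903058, 2.848992)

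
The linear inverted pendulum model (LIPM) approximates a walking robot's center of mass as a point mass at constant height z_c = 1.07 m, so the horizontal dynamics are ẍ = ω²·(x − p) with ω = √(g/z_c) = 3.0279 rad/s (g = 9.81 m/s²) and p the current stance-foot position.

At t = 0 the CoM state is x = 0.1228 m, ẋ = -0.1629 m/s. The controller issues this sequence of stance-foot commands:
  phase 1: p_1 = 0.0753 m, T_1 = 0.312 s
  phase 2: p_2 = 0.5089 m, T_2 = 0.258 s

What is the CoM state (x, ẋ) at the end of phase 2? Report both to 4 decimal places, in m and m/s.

phase 1: p=0.0753, T=0.312, ωT=0.944705, cosh=1.480424, sinh=1.091630; start (x,ẋ)=(0.122800, -0.162900) → end (x,ẋ)=(0.086891, -0.084157)
phase 2: p=0.5089, T=0.258, ωT=0.781198, cosh=1.320972, sinh=0.863115; start (x,ẋ)=(0.086891, -0.084157) → end (x,ẋ)=(-0.072552, -1.214059)

x = -0.0726, ẋ = -1.2141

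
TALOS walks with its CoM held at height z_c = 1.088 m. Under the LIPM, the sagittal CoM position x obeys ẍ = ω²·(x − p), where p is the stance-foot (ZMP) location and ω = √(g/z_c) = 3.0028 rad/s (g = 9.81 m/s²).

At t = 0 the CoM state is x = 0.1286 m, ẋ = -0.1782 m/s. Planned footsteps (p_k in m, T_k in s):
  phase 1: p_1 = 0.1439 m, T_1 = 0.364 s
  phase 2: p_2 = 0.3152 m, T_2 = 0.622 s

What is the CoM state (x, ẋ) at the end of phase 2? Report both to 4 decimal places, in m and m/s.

phase 1: p=0.1439, T=0.364, ωT=1.093019, cosh=1.659235, sinh=1.324032; start (x,ẋ)=(0.128600, -0.178200) → end (x,ẋ)=(0.039940, -0.356506)
phase 2: p=0.3152, T=0.622, ωT=1.867742, cosh=3.314066, sinh=3.159594; start (x,ẋ)=(0.039940, -0.356506) → end (x,ẋ)=(-0.972152, -3.793052)

x = -0.9722, ẋ = -3.7931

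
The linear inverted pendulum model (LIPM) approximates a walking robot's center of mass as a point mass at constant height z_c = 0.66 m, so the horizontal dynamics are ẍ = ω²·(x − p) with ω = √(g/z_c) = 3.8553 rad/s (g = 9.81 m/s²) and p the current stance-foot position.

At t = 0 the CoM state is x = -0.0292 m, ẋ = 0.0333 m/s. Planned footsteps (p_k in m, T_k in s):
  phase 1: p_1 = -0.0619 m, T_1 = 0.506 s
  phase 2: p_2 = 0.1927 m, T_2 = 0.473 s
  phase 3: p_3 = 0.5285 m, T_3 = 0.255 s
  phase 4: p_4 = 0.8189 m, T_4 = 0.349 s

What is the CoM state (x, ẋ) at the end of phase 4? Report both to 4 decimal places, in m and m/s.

phase 1: p=-0.0619, T=0.506, ωT=1.950782, cosh=3.588174, sinh=3.446011; start (x,ẋ)=(-0.029200, 0.033300) → end (x,ẋ)=(0.085198, 0.553919)
phase 2: p=0.1927, T=0.473, ωT=1.823557, cosh=3.177650, sinh=3.016200; start (x,ẋ)=(0.085198, 0.553919) → end (x,ẋ)=(0.284456, 0.510090)
phase 3: p=0.5285, T=0.255, ωT=0.983102, cosh=1.523441, sinh=1.149292; start (x,ẋ)=(0.284456, 0.510090) → end (x,ẋ)=(0.308775, -0.304235)
phase 4: p=0.8189, T=0.349, ωT=1.345500, cosh=2.050257, sinh=1.789848; start (x,ẋ)=(0.308775, -0.304235) → end (x,ẋ)=(-0.368231, -4.143830)

x = -0.3682, ẋ = -4.1438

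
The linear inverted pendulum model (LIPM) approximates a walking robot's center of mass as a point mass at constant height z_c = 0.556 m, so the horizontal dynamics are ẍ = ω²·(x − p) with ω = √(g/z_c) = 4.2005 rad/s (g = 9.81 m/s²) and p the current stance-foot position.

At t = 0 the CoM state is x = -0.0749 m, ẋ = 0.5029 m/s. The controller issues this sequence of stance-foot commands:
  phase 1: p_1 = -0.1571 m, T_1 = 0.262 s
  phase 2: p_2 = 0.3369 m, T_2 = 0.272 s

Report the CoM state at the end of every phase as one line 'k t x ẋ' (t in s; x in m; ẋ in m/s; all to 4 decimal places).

1 0.2620 0.1401 1.3009
2 0.5340 0.4331 1.0829

phase 1: p=-0.1571, T=0.262, ωT=1.100531, cosh=1.669228, sinh=1.336534; start (x,ẋ)=(-0.074900, 0.502900) → end (x,ẋ)=(0.140125, 1.300935)
phase 2: p=0.3369, T=0.272, ωT=1.142536, cosh=1.726858, sinh=1.407849; start (x,ẋ)=(0.140125, 1.300935) → end (x,ẋ)=(0.433123, 1.082870)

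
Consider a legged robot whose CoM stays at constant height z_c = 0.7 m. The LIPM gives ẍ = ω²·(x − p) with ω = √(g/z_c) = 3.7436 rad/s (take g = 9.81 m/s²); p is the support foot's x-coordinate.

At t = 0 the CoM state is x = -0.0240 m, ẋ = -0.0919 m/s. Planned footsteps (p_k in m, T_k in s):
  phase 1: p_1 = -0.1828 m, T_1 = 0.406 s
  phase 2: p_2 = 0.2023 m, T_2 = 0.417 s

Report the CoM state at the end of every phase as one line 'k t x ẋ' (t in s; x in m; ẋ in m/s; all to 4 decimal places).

1 0.4060 0.1441 1.0738
2 0.8230 0.7108 2.1746

phase 1: p=-0.1828, T=0.406, ωT=1.519902, cosh=2.395254, sinh=2.176521; start (x,ẋ)=(-0.024000, -0.091900) → end (x,ẋ)=(0.144136, 1.073782)
phase 2: p=0.2023, T=0.417, ωT=1.561081, cosh=2.486939, sinh=2.277030; start (x,ẋ)=(0.144136, 1.073782) → end (x,ẋ)=(0.710773, 2.174624)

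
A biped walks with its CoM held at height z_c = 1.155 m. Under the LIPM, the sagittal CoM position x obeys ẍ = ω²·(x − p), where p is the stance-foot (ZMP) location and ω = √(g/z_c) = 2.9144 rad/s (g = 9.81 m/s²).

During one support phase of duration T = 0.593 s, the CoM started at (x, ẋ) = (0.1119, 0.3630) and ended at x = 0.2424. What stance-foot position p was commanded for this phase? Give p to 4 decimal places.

ωT = 2.9144·0.593 = 1.728239; cosh(ωT) = 2.904164, sinh(ωT) = 2.726567
x(T) = p + (x₀−p)·cosh(ωT) + (ẋ₀/ω)·sinh(ωT) ⇒ p·(1 − cosh) = x(T) − x₀·cosh − (ẋ₀/ω)·sinh
numerator   = 0.2424 − (0.1119)·2.904164 − (0.3630/2.9144)·2.726567 = -0.422181
denominator = 1 − 2.904164 = -1.904164
p = -0.422181 / -1.904164 = 0.2217

p = 0.2217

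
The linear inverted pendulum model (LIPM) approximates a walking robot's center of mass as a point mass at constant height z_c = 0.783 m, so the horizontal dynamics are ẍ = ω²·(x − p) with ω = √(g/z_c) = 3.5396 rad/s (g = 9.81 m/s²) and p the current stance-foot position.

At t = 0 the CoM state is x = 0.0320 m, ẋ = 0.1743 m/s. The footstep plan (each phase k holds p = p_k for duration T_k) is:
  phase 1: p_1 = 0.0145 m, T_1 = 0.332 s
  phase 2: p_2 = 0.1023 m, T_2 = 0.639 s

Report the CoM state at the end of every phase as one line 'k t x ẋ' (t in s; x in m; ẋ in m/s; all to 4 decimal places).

phase 1: p=0.0145, T=0.332, ωT=1.175147, cosh=1.773697, sinh=1.464923; start (x,ẋ)=(0.032000, 0.174300) → end (x,ẋ)=(0.117677, 0.399897)
phase 2: p=0.1023, T=0.639, ωT=2.261804, cosh=4.852279, sinh=4.748117; start (x,ẋ)=(0.117677, 0.399897) → end (x,ẋ)=(0.713345, 2.198839)

1 0.3320 0.1177 0.3999
2 0.9710 0.7133 2.1988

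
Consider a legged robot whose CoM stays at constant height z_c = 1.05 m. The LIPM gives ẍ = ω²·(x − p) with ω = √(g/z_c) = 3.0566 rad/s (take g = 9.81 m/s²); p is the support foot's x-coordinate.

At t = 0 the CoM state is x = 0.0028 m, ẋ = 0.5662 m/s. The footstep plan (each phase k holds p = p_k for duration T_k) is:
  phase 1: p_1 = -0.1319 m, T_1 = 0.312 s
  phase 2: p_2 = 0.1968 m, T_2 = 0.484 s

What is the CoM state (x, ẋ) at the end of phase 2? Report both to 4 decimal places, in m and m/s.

x = 1.2582, ẋ = 3.4868

phase 1: p=-0.1319, T=0.312, ωT=0.953659, cosh=1.490259, sinh=1.104930; start (x,ẋ)=(0.002800, 0.566200) → end (x,ẋ)=(0.273513, 1.298711)
phase 2: p=0.1968, T=0.484, ωT=1.479394, cosh=2.309031, sinh=2.081255; start (x,ẋ)=(0.273513, 1.298711) → end (x,ẋ)=(1.258233, 3.486780)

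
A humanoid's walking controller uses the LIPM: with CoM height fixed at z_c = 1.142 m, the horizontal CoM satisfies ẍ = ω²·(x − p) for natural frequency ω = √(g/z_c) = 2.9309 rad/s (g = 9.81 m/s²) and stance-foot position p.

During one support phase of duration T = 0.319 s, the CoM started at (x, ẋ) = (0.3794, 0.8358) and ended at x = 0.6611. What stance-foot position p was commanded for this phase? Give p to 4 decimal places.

p = 0.4337

ωT = 2.9309·0.319 = 0.934957; cosh(ωT) = 1.469853, sinh(ωT) = 1.077251
x(T) = p + (x₀−p)·cosh(ωT) + (ẋ₀/ω)·sinh(ωT) ⇒ p·(1 − cosh) = x(T) − x₀·cosh − (ẋ₀/ω)·sinh
numerator   = 0.6611 − (0.3794)·1.469853 − (0.8358/2.9309)·1.077251 = -0.203760
denominator = 1 − 1.469853 = -0.469853
p = -0.203760 / -0.469853 = 0.4337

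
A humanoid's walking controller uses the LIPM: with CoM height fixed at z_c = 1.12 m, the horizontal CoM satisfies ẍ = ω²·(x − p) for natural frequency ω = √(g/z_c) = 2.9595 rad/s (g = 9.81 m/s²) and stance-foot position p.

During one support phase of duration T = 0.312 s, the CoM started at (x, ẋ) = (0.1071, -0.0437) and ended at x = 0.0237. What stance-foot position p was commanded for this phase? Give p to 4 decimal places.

ωT = 2.9595·0.312 = 0.923364; cosh(ωT) = 1.457463, sinh(ωT) = 1.060283
x(T) = p + (x₀−p)·cosh(ωT) + (ẋ₀/ω)·sinh(ωT) ⇒ p·(1 − cosh) = x(T) − x₀·cosh − (ẋ₀/ω)·sinh
numerator   = 0.0237 − (0.1071)·1.457463 − (-0.0437/2.9595)·1.060283 = -0.116738
denominator = 1 − 1.457463 = -0.457463
p = -0.116738 / -0.457463 = 0.2552

p = 0.2552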